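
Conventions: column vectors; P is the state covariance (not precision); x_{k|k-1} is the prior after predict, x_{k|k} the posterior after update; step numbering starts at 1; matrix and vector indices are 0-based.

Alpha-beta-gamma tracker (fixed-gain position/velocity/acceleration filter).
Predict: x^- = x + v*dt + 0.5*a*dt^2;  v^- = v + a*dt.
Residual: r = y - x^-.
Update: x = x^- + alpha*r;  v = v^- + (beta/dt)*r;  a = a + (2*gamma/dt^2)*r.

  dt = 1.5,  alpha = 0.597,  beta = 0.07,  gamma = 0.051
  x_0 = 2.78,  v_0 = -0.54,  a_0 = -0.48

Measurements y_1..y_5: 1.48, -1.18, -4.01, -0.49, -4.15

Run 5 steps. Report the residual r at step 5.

resid = 4.2676

step 1: x_pred=1.4300  r=0.0500  x^+=1.4598  v^+=-1.2577  a^+=-0.4777
step 2: x_pred=-0.9641  r=-0.2159  x^+=-1.0930  v^+=-1.9843  a^+=-0.4875
step 3: x_pred=-4.6180  r=0.6080  x^+=-4.2550  v^+=-2.6873  a^+=-0.4600
step 4: x_pred=-8.8033  r=8.3133  x^+=-3.8403  v^+=-2.9892  a^+=-0.0831
step 5: x_pred=-8.4176  r=4.2676  x^+=-5.8698  v^+=-2.9147  a^+=0.1104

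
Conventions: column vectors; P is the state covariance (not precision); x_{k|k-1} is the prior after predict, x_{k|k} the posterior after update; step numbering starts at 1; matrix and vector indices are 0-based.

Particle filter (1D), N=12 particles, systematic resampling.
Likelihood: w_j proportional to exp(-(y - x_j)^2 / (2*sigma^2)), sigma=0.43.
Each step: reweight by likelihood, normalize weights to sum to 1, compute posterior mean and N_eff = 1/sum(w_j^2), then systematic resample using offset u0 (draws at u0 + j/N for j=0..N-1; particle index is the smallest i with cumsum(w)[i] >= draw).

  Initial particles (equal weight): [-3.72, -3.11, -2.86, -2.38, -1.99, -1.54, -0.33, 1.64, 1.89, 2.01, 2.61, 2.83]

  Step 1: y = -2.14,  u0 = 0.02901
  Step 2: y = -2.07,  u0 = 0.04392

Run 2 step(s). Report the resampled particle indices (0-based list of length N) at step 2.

resampled_idx = [2, 3, 3, 4, 5, 6, 7, 7, 8, 9, 9, 11]

step 1: w=[0.0005, 0.0314, 0.0984, 0.3422, 0.3763, 0.1511, 0.0001, 0.0000, 0.0000, 0.0000, 0.0000, 0.0000]  mean=-2.1770  Neff=3.4218  idx=[1, 2, 3, 3, 3, 3, 4, 4, 4, 4, 5, 5]
step 2: w=[0.0066, 0.0226, 0.0942, 0.0942, 0.0942, 0.0942, 0.1200, 0.1200, 0.1200, 0.1200, 0.0571, 0.0571]  mean=-2.1125  Neff=9.9861  idx=[2, 3, 3, 4, 5, 6, 7, 7, 8, 9, 9, 11]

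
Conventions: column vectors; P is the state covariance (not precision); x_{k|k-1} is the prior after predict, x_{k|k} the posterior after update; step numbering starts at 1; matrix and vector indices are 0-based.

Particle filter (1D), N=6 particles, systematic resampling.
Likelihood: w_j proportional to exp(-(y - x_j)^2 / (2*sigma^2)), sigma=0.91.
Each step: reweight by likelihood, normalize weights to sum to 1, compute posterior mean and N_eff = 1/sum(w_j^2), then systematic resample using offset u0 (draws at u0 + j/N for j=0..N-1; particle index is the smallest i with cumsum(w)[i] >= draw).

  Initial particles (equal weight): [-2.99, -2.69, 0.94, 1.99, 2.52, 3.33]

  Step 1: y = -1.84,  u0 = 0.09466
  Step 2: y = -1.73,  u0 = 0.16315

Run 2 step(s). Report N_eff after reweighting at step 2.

step 1: w=[0.4069, 0.5845, 0.0085, 0.0001, 0.0000, 0.0000]  mean=-2.7805  Neff=1.9714  idx=[0, 0, 1, 1, 1, 1]
step 2: w=[0.1253, 0.1253, 0.1873, 0.1873, 0.1873, 0.1873]  mean=-2.7652  Neff=5.8208  idx=[1, 2, 3, 4, 5, 5]

N_eff = 5.8208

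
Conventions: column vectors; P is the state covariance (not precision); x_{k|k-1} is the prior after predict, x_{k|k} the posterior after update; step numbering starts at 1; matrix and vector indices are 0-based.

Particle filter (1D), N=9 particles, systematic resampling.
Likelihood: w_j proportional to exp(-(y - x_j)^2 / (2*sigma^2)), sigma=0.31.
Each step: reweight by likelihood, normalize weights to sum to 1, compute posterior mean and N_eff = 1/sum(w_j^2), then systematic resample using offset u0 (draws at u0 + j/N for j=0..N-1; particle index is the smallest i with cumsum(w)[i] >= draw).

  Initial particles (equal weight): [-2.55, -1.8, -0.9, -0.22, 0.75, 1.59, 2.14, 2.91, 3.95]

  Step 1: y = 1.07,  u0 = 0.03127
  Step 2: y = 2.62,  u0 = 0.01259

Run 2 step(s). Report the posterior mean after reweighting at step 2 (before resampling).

post_mean = 1.5900

step 1: w=[0.0000, 0.0000, 0.0000, 0.0002, 0.7033, 0.2934, 0.0031, 0.0000, 0.0000]  mean=1.0006  Neff=1.7221  idx=[4, 4, 4, 4, 4, 4, 4, 5, 5]
step 2: w=[0.0000, 0.0000, 0.0000, 0.0000, 0.0000, 0.0000, 0.0000, 0.5000, 0.5000]  mean=1.5900  Neff=2.0000  idx=[7, 7, 7, 7, 7, 8, 8, 8, 8]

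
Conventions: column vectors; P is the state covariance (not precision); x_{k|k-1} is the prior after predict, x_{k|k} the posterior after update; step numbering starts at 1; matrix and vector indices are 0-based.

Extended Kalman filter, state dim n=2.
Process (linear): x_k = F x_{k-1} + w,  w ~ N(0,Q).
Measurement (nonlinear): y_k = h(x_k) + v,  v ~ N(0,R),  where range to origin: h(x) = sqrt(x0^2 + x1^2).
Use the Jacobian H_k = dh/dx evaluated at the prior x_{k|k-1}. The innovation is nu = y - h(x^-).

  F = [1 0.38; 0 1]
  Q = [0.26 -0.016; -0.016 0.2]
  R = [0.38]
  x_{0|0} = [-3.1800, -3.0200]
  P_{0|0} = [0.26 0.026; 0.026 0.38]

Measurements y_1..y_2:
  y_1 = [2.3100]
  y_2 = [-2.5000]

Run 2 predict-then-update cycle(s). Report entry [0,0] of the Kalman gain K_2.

step 1: x^-=[-4.3276, -3.0200]  P^-=[0.5946 0.1544; 0.1544 0.5800]  H_jac=[-0.8201 -0.5723]  S=[1.1148]  K=[-0.5167; -0.4113]  nu=[-2.9672]  x^+=[-2.7945, -1.7995]  P^+=[0.2970 -0.0825; -0.0825 0.3914]
step 2: x^-=[-3.4783, -1.7995]  P^-=[0.5508 0.0502; 0.0502 0.5914]  H_jac=[-0.8882 -0.4595]  S=[0.9804]  K=[-0.5226; -0.3227]  nu=[-6.4162]  x^+=[-0.1255, 0.2708]  P^+=[0.2831 -0.1151; -0.1151 0.4893]

K[0,0] = -0.5226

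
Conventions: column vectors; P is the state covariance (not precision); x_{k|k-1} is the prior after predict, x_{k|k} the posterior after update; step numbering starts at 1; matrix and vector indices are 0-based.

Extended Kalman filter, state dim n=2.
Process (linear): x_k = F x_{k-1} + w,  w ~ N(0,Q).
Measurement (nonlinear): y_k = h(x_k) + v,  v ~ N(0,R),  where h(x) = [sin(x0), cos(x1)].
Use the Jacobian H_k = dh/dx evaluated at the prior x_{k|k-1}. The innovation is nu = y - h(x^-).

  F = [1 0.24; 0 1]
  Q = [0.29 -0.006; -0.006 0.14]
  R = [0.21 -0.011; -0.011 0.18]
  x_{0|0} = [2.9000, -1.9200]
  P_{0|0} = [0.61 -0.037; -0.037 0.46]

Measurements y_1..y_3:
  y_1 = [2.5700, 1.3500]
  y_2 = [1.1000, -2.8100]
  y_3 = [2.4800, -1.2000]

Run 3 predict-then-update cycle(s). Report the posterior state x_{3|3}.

x_post = [1.7511, -2.7552]

step 1: x^-=[2.4392, -1.9200]  P^-=[0.9087 0.0674; 0.0674 0.6000]  H_jac=[-0.7633 0.0000; 0.0000 0.9396]  S=[0.7395 -0.0593; -0.0593 0.7098]  K=[-0.9372 0.0109; -0.0059 0.7938]  nu=[1.9240, 1.6921]  x^+=[0.6545, -0.5880]  P^+=[0.2580 0.0131; 0.0131 0.1521]
step 2: x^-=[0.5134, -0.5880]  P^-=[0.5630 0.0436; 0.0436 0.2921]  H_jac=[0.8711 0.0000; 0.0000 0.5547]  S=[0.6372 0.0101; 0.0101 0.2699]  K=[0.7687 0.0609; 0.0501 0.5986]  nu=[0.6088, -3.6421]  x^+=[0.7596, -2.7375]  P^+=[0.1846 0.0045; 0.0045 0.1932]
step 3: x^-=[0.1026, -2.7375]  P^-=[0.4879 0.0449; 0.0449 0.3332]  H_jac=[0.9947 0.0000; 0.0000 0.3932]  S=[0.6927 0.0066; 0.0066 0.2315]  K=[0.7000 0.0564; 0.0591 0.5643]  nu=[2.3776, -0.2806]  x^+=[1.7511, -2.7552]  P^+=[0.1472 0.0062; 0.0062 0.2567]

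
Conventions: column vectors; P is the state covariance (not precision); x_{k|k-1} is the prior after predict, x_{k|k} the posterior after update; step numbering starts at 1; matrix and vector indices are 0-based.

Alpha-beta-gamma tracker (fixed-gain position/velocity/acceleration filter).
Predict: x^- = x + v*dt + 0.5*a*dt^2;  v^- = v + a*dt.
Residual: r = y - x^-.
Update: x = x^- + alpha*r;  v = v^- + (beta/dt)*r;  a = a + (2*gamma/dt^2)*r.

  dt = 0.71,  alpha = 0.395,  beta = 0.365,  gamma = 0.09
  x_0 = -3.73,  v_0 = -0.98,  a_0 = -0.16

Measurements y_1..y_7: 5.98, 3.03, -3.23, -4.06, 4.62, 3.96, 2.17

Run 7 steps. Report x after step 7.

step 1: x_pred=-4.4661  r=10.4461  x^+=-0.3399  v^+=4.2766  a^+=3.5700
step 2: x_pred=3.5963  r=-0.5663  x^+=3.3726  v^+=6.5202  a^+=3.3678
step 3: x_pred=8.8508  r=-12.0808  x^+=4.0789  v^+=2.7008  a^+=-0.9459
step 4: x_pred=5.7580  r=-9.8180  x^+=1.8799  v^+=-3.0181  a^+=-4.4516
step 5: x_pred=-1.3850  r=6.0050  x^+=0.9870  v^+=-3.0917  a^+=-2.3074
step 6: x_pred=-1.7897  r=5.7497  x^+=0.4814  v^+=-1.7741  a^+=-0.2544
step 7: x_pred=-0.8423  r=3.0123  x^+=0.3475  v^+=-0.4061  a^+=0.8212

x_post = 0.3475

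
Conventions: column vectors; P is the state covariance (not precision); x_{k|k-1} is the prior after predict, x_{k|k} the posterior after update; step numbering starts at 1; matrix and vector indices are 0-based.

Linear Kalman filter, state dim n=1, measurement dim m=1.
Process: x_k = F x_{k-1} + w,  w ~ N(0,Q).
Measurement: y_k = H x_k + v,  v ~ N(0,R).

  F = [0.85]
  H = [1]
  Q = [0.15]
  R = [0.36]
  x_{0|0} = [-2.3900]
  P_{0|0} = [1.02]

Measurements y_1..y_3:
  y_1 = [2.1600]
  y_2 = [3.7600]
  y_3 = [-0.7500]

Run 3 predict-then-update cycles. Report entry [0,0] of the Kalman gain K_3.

K[0,0] = 0.4334

step 1: x^-=[-2.0315]  P^-=[0.8870]  S=[1.2470]  K=[0.7113]  nu=[4.1915]  x^+=[0.9499]  P^+=[0.2561]
step 2: x^-=[0.8074]  P^-=[0.3350]  S=[0.6950]  K=[0.4820]  nu=[2.9526]  x^+=[2.2306]  P^+=[0.1735]
step 3: x^-=[1.8960]  P^-=[0.2754]  S=[0.6354]  K=[0.4334]  nu=[-2.6460]  x^+=[0.7492]  P^+=[0.1560]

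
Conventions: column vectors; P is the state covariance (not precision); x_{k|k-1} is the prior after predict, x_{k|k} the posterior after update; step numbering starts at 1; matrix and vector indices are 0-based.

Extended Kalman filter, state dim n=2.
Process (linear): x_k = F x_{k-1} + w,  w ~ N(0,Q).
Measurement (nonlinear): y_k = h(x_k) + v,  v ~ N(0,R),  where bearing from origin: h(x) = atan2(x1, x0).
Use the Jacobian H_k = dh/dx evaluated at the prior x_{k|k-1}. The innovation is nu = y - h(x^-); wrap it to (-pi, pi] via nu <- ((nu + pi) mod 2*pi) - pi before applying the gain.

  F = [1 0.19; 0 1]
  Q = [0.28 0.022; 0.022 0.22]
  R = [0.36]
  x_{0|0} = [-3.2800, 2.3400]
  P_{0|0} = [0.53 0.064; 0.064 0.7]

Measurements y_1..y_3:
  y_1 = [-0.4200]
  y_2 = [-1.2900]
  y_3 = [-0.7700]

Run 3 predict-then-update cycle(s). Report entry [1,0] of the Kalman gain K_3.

K[1,0] = 0.0558

step 1: x^-=[-2.8354, 2.3400]  P^-=[0.8596 0.2190; 0.2190 0.9200]  H_jac=[-0.1731 -0.2098]  S=[0.4422]  K=[-0.4405; -0.5223]  nu=[-2.8716]  x^+=[-1.5705, 3.8397]  P^+=[0.7738 0.1173; 0.1173 0.7994]
step 2: x^-=[-0.8409, 3.8397]  P^-=[1.1272 0.2912; 0.2912 1.0194]  H_jac=[-0.2485 -0.0544]  S=[0.4405]  K=[-0.6719; -0.2902]  nu=[-3.0764]  x^+=[1.2261, 4.7325]  P^+=[0.9284 0.2053; 0.2053 0.9823]
step 3: x^-=[2.1253, 4.7325]  P^-=[1.3218 0.4139; 0.4139 1.2023]  H_jac=[-0.1758 0.0790]  S=[0.3969]  K=[-0.5033; 0.0558]  nu=[-1.9187]  x^+=[3.0910, 4.6254]  P^+=[1.2213 0.4251; 0.4251 1.2011]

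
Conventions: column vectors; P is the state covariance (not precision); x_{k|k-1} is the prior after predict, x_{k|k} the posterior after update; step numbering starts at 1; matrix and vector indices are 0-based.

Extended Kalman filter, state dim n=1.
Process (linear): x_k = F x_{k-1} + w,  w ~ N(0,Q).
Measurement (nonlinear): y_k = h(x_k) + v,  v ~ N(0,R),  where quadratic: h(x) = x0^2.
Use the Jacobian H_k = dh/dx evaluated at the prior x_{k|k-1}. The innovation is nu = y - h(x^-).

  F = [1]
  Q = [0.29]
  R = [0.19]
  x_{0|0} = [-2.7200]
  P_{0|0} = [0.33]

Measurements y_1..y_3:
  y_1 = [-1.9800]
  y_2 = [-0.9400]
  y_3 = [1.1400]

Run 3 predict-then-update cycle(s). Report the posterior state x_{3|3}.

step 1: x^-=[-2.7200]  P^-=[0.6200]  H_jac=[-5.4400]  S=[18.5380]  K=[-0.1819]  nu=[-9.3784]  x^+=[-1.0137]  P^+=[0.0064]
step 2: x^-=[-1.0137]  P^-=[0.2964]  H_jac=[-2.0274]  S=[1.4081]  K=[-0.4267]  nu=[-1.9676]  x^+=[-0.1742]  P^+=[0.0400]
step 3: x^-=[-0.1742]  P^-=[0.3300]  H_jac=[-0.3483]  S=[0.2300]  K=[-0.4997]  nu=[1.1097]  x^+=[-0.7286]  P^+=[0.2726]

x_post = [-0.7286]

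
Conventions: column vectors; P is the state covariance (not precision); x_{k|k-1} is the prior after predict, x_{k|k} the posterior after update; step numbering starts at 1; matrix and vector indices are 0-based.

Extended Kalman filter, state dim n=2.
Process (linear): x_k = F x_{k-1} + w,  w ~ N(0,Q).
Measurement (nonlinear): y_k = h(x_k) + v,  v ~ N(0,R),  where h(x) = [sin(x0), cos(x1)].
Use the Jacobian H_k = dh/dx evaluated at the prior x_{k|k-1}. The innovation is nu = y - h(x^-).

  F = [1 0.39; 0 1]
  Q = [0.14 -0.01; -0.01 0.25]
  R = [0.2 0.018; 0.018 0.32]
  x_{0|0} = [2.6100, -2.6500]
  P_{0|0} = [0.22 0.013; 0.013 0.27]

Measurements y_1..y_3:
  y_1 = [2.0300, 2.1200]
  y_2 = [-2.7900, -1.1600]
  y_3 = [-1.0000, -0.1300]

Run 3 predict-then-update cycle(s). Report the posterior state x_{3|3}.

step 1: x^-=[1.5765, -2.6500]  P^-=[0.4112 0.1083; 0.1083 0.5200]  H_jac=[-0.0057 0.0000; 0.0000 0.4720]  S=[0.2000 0.0177; 0.0177 0.4359]  K=[-0.0222 0.1182; -0.0531 0.5653]  nu=[1.0300, 3.0016]  x^+=[1.9084, -1.0079]  P^+=[0.4051 0.0793; 0.0793 0.3812]
step 2: x^-=[1.5153, -1.0079]  P^-=[0.6649 0.2179; 0.2179 0.6312]  H_jac=[0.0555 0.0000; 0.0000 0.8457]  S=[0.2020 0.0282; 0.0282 0.7715]  K=[0.1499 0.2334; -0.0370 0.6933]  nu=[-3.7885, -1.6936]  x^+=[0.5520, -2.0419]  P^+=[0.6164 0.0915; 0.0915 0.2615]
step 3: x^-=[-0.2443, -2.0419]  P^-=[0.8675 0.1835; 0.1835 0.5115]  H_jac=[0.9703 0.0000; 0.0000 0.8911]  S=[1.0168 0.1767; 0.1767 0.7262]  K=[0.8236 0.0248; 0.0690 0.6109]  nu=[-0.7581, 0.3239]  x^+=[-0.8606, -1.8963]  P^+=[0.1702 0.0256; 0.0256 0.2208]

x_post = [-0.8606, -1.8963]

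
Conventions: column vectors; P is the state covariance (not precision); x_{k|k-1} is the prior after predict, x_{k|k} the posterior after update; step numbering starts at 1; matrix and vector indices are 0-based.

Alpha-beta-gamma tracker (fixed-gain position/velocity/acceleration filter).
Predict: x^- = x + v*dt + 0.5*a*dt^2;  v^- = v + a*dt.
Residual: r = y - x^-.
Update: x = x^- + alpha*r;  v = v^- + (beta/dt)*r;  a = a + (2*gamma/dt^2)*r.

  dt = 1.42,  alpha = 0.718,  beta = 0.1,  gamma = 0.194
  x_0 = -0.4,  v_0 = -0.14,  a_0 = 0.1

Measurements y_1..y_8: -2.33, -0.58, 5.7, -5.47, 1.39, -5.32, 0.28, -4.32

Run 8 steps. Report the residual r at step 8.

resid = 0.0759

step 1: x_pred=-0.4980  r=-1.8320  x^+=-1.8134  v^+=-0.1270  a^+=-0.2525
step 2: x_pred=-2.2483  r=1.6683  x^+=-1.0505  v^+=-0.3681  a^+=0.0685
step 3: x_pred=-1.5041  r=7.2041  x^+=3.6684  v^+=0.2365  a^+=1.4547
step 4: x_pred=5.4709  r=-10.9409  x^+=-2.3847  v^+=1.5317  a^+=-0.6505
step 5: x_pred=-0.8655  r=2.2555  x^+=0.7540  v^+=0.7668  a^+=-0.2165
step 6: x_pred=1.6245  r=-6.9445  x^+=-3.3617  v^+=-0.0297  a^+=-1.5528
step 7: x_pred=-4.9694  r=5.2494  x^+=-1.2003  v^+=-1.8651  a^+=-0.5427
step 8: x_pred=-4.3959  r=0.0759  x^+=-4.3414  v^+=-2.6304  a^+=-0.5281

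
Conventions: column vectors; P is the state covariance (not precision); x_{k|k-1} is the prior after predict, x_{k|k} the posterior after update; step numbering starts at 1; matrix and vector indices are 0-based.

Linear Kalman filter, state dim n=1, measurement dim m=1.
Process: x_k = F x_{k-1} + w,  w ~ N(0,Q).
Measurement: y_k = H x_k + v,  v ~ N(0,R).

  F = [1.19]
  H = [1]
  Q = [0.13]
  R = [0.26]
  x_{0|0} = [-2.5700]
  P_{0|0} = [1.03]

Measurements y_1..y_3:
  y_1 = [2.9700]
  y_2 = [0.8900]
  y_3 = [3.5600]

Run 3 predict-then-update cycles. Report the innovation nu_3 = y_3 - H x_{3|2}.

step 1: x^-=[-3.0583]  P^-=[1.5886]  S=[1.8486]  K=[0.8594]  nu=[6.0283]  x^+=[2.1221]  P^+=[0.2234]
step 2: x^-=[2.5253]  P^-=[0.4464]  S=[0.7064]  K=[0.6319]  nu=[-1.6353]  x^+=[1.4919]  P^+=[0.1643]
step 3: x^-=[1.7754]  P^-=[0.3627]  S=[0.6227]  K=[0.5824]  nu=[1.7846]  x^+=[2.8148]  P^+=[0.1514]

innov = [1.7846]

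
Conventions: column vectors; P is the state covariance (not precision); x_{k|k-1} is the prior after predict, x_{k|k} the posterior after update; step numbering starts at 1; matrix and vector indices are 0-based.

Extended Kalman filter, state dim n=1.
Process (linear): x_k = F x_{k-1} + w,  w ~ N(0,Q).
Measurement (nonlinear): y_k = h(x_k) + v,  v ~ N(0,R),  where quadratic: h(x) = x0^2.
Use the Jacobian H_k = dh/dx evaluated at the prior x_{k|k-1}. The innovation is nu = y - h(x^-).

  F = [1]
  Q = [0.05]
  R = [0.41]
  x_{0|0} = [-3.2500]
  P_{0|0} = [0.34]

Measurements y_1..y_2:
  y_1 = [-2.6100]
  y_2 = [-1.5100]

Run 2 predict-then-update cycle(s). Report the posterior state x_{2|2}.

x_post = [-0.6770]

step 1: x^-=[-3.2500]  P^-=[0.3900]  H_jac=[-6.5000]  S=[16.8875]  K=[-0.1501]  nu=[-13.1725]  x^+=[-1.2727]  P^+=[0.0095]
step 2: x^-=[-1.2727]  P^-=[0.0595]  H_jac=[-2.5453]  S=[0.7953]  K=[-0.1903]  nu=[-3.1297]  x^+=[-0.6770]  P^+=[0.0307]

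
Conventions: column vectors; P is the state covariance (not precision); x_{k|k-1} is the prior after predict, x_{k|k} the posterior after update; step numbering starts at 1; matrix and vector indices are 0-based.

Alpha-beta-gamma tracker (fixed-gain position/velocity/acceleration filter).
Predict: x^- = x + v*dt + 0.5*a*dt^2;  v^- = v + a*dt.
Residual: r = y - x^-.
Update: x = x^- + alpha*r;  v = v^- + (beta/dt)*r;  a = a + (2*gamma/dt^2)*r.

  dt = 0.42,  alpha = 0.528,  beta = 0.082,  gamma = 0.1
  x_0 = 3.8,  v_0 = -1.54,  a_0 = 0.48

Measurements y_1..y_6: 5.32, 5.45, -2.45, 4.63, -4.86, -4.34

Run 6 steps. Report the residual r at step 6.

step 1: x_pred=3.1955  r=2.1245  x^+=4.3173  v^+=-0.9236  a^+=2.8887
step 2: x_pred=4.1841  r=1.2659  x^+=4.8525  v^+=0.5368  a^+=4.3239
step 3: x_pred=5.4593  r=-7.9093  x^+=1.2832  v^+=0.8086  a^+=-4.6435
step 4: x_pred=1.2133  r=3.4167  x^+=3.0173  v^+=-0.4746  a^+=-0.7697
step 5: x_pred=2.7501  r=-7.6101  x^+=-1.2680  v^+=-2.2836  a^+=-9.3979
step 6: x_pred=-3.0561  r=-1.2839  x^+=-3.7340  v^+=-6.4814  a^+=-10.8536

resid = -1.2839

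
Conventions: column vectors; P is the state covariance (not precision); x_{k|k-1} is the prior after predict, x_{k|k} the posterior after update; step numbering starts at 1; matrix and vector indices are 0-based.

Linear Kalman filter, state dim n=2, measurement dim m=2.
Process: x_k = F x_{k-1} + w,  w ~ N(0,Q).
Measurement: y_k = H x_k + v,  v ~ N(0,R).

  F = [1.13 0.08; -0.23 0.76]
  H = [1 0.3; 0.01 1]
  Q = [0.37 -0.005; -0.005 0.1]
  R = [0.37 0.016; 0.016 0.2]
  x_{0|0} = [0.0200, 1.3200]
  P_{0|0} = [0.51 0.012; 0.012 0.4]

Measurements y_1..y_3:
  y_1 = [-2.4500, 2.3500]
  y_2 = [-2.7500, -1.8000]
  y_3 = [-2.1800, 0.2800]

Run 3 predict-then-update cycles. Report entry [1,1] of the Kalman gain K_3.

K[1,1] = 0.4753

step 1: x^-=[0.1282, 0.9986]  P^-=[1.0259 -0.1031; -0.1031 0.3538]  S=[1.3659 0.0290; 0.0290 0.5519]  K=[0.7328 -0.2068; -0.0114 0.6399]  nu=[-2.8778, 1.3501]  x^+=[-2.2599, 1.8952]  P^+=[0.2776 -0.0324; -0.0324 0.1281]
step 2: x^-=[-2.4021, 1.9601]  P^-=[0.7194 -0.0966; -0.0966 0.2000]  S=[1.0494 -0.0137; -0.0137 0.3982]  K=[0.6553 -0.2020; -0.0284 0.4989]  nu=[-0.9360, -3.7361]  x^+=[-2.2607, 0.1225]  P^+=[0.2489 -0.0324; -0.0324 0.0997]
step 3: x^-=[-2.5448, 0.6131]  P^-=[0.6826 -0.0909; -0.0909 0.1821]  S=[1.0145 -0.0137; -0.0137 0.3803]  K=[0.6433 -0.1978; -0.0293 0.4753]  nu=[0.1808, -0.3076]  x^+=[-2.3676, 0.4616]  P^+=[0.2444 -0.0317; -0.0317 0.0949]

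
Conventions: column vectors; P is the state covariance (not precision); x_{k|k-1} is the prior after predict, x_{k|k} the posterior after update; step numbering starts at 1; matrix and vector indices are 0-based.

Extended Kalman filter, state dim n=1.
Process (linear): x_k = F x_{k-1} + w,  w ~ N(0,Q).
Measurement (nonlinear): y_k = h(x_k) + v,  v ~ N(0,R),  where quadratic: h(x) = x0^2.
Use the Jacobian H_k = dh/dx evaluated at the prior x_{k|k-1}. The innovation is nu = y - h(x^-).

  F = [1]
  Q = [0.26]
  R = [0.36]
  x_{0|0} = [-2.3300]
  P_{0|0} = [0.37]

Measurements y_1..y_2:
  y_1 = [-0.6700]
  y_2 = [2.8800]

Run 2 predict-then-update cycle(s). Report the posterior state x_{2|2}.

x_post = [-1.7028]

step 1: x^-=[-2.3300]  P^-=[0.6300]  H_jac=[-4.6600]  S=[14.0408]  K=[-0.2091]  nu=[-6.0989]  x^+=[-1.0548]  P^+=[0.0162]
step 2: x^-=[-1.0548]  P^-=[0.2762]  H_jac=[-2.1096]  S=[1.5889]  K=[-0.3666]  nu=[1.7674]  x^+=[-1.7028]  P^+=[0.0626]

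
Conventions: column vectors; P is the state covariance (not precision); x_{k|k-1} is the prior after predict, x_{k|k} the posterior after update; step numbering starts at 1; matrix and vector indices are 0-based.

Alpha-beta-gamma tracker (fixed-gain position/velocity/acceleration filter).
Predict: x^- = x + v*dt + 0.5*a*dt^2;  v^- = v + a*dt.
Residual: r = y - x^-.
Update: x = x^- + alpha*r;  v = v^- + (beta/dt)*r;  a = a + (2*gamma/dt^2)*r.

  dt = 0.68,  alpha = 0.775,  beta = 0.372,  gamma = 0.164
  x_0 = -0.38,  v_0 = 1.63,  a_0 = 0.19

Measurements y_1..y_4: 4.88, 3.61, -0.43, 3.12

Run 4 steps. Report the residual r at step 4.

step 1: x_pred=0.7723  r=4.1077  x^+=3.9558  v^+=4.0063  a^+=3.1037
step 2: x_pred=7.3977  r=-3.7877  x^+=4.4622  v^+=4.0448  a^+=0.4170
step 3: x_pred=7.3091  r=-7.7391  x^+=1.3113  v^+=0.0946  a^+=-5.0727
step 4: x_pred=0.2028  r=2.9172  x^+=2.4636  v^+=-1.7589  a^+=-3.0034

resid = 2.9172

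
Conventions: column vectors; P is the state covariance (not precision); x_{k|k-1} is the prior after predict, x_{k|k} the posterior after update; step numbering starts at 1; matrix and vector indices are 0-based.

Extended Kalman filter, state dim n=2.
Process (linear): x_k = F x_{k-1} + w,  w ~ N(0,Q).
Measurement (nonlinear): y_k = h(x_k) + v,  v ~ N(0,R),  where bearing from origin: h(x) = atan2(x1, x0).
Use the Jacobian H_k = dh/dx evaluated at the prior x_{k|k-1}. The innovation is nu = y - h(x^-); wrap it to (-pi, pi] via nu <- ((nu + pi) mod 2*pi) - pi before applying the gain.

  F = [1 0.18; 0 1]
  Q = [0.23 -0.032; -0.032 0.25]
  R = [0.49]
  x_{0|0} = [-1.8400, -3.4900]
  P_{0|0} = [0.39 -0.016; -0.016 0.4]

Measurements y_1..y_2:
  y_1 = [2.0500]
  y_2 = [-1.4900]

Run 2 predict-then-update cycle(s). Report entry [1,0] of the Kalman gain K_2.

K[1,0] = -0.2321

step 1: x^-=[-2.4682, -3.4900]  P^-=[0.6272 0.0240; 0.0240 0.6500]  H_jac=[0.1910 -0.1351]  S=[0.5235]  K=[0.2226; -0.1590]  nu=[-2.0468]  x^+=[-2.9239, -3.1646]  P^+=[0.6013 0.0425; 0.0425 0.6368]
step 2: x^-=[-3.4935, -3.1646]  P^-=[0.8672 0.1251; 0.1251 0.8868]  H_jac=[0.1424 -0.1572]  S=[0.5239]  K=[0.1982; -0.2321]  nu=[0.9156]  x^+=[-3.3121, -3.3771]  P^+=[0.8466 0.1492; 0.1492 0.8585]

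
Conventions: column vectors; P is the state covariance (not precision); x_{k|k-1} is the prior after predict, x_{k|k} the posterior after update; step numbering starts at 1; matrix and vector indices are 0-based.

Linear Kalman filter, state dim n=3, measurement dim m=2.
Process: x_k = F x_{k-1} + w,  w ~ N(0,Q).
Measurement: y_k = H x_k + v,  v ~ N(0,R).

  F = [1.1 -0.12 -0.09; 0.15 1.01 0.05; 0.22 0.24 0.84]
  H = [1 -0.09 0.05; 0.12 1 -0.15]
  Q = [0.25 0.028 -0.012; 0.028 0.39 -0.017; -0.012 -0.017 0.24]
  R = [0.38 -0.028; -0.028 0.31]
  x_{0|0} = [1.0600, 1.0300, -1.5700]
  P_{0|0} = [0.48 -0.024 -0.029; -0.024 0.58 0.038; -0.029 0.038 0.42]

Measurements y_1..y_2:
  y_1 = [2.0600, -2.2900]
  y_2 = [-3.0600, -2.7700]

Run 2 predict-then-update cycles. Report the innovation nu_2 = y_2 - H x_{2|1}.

step 1: x^-=[1.1837, 1.1208, -0.8384]  P^-=[0.8555 0.0039 0.0191; 0.0039 0.9896 0.1796; 0.0191 0.1796 0.5951]  S=[1.2446 -0.0064; -0.0064 1.2717]  K=[0.6883 0.0850; -0.0573 0.7571; 0.0267 0.0730]  nu=[1.0191, -3.6786]  x^+=[1.5725, -1.7227, -1.0797]  P^+=[0.2574 -0.0255 -0.0113; -0.0255 0.2561 0.1113; -0.0113 0.1113 0.5874]
step 2: x^-=[2.0337, -1.5580, -0.9744]  P^-=[0.5813 -0.0023 -0.0314; -0.0023 0.6618 0.1659; -0.0314 0.1659 0.7197]  S=[0.9643 -0.0105; -0.0105 0.9472]  K=[0.6023 0.0828; -0.0483 0.6716; -0.0101 0.0571]  nu=[-5.1852, -1.6022]  x^+=[-1.2223, -2.3836, -1.0137]  P^+=[0.2260 -0.0228 -0.0296; -0.0228 0.2316 0.1290; -0.0296 0.1290 0.7165]

innov = [-5.1852, -1.6022]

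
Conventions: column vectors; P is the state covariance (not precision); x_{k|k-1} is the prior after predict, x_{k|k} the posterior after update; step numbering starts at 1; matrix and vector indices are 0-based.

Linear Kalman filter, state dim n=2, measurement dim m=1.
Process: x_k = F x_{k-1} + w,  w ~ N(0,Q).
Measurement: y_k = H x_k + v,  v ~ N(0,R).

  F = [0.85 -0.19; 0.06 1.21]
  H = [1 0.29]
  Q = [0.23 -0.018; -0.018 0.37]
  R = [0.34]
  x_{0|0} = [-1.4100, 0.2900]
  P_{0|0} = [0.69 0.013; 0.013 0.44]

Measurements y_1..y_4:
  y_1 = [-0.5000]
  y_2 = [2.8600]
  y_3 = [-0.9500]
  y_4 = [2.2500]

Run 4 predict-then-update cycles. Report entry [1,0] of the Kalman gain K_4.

K[1,0] = -0.3173

step 1: x^-=[-1.2536, 0.2663]  P^-=[0.7402 -0.0707; -0.0707 1.0186]  S=[1.1248]  K=[0.6398; 0.1997]  nu=[0.6764]  x^+=[-0.8208, 0.4014]  P^+=[0.2797 -0.2145; -0.2145 0.9737]
step 2: x^-=[-0.7740, 0.4364]  P^-=[0.5365 -0.4457; -0.4457 1.7655]  S=[0.7665]  K=[0.5314; 0.0864]  nu=[3.5074]  x^+=[1.0897, 0.7396]  P^+=[0.3201 -0.4809; -0.4809 1.7597]
step 3: x^-=[0.7857, 0.9603]  P^-=[0.6802 -0.8954; -0.8954 2.8778]  S=[0.7429]  K=[0.5661; -0.0819]  nu=[-2.0142]  x^+=[-0.3544, 1.1253]  P^+=[0.4421 -0.8610; -0.8610 2.8728]
step 4: x^-=[-0.5151, 1.3403]  P^-=[0.9312 -1.5316; -1.5316 4.4526]  S=[0.7574]  K=[0.6431; -0.3173]  nu=[2.3764]  x^+=[1.0132, 0.5863]  P^+=[0.6180 -1.3770; -1.3770 4.3764]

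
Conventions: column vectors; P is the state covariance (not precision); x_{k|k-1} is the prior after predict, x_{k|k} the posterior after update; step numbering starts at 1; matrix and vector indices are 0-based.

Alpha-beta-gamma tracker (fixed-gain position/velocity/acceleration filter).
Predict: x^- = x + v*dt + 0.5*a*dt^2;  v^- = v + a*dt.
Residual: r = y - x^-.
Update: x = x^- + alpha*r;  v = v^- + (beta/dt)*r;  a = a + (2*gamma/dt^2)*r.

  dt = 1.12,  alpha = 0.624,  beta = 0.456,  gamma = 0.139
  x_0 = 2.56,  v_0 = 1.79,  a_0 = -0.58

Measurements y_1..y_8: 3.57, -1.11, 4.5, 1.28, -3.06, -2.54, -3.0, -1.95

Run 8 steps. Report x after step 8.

step 1: x_pred=4.2010  r=-0.6310  x^+=3.8073  v^+=0.8835  a^+=-0.7198
step 2: x_pred=4.3453  r=-5.4553  x^+=0.9412  v^+=-2.1438  a^+=-1.9288
step 3: x_pred=-2.6697  r=7.1697  x^+=1.8042  v^+=-1.3851  a^+=-0.3399
step 4: x_pred=0.0398  r=1.2402  x^+=0.8137  v^+=-1.2608  a^+=-0.0650
step 5: x_pred=-0.6392  r=-2.4208  x^+=-2.1498  v^+=-2.3192  a^+=-0.6015
step 6: x_pred=-5.1246  r=2.5846  x^+=-3.5118  v^+=-1.9407  a^+=-0.0287
step 7: x_pred=-5.7034  r=2.7034  x^+=-4.0165  v^+=-0.8722  a^+=0.5704
step 8: x_pred=-4.6356  r=2.6856  x^+=-2.9598  v^+=0.8601  a^+=1.1656

x_post = -2.9598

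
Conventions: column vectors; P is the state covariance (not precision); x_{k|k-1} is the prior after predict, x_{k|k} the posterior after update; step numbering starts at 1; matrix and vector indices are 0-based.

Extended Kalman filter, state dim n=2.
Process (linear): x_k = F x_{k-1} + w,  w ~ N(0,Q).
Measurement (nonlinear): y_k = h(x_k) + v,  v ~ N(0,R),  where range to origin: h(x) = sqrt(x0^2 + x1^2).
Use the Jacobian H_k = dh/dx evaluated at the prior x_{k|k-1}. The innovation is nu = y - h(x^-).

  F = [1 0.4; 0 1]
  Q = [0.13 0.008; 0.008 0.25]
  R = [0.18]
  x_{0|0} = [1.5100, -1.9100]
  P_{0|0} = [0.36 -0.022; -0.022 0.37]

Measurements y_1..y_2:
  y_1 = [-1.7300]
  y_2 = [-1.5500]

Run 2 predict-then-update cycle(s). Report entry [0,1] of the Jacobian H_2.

H_jac[0,1] = 0.7841

step 1: x^-=[0.7460, -1.9100]  P^-=[0.5316 0.1340; 0.1340 0.6200]  H_jac=[0.3638 -0.9315]  S=[0.6975]  K=[0.0983; -0.7581]  nu=[-3.7805]  x^+=[0.3743, 0.9560]  P^+=[0.5249 0.1860; 0.1860 0.2191]
step 2: x^-=[0.7567, 0.9560]  P^-=[0.8387 0.2817; 0.2817 0.4691]  H_jac=[0.6206 0.7841]  S=[1.0656]  K=[0.6957; 0.5093]  nu=[-2.7692]  x^+=[-1.1699, -0.4542]  P^+=[0.3229 -0.0959; -0.0959 0.1928]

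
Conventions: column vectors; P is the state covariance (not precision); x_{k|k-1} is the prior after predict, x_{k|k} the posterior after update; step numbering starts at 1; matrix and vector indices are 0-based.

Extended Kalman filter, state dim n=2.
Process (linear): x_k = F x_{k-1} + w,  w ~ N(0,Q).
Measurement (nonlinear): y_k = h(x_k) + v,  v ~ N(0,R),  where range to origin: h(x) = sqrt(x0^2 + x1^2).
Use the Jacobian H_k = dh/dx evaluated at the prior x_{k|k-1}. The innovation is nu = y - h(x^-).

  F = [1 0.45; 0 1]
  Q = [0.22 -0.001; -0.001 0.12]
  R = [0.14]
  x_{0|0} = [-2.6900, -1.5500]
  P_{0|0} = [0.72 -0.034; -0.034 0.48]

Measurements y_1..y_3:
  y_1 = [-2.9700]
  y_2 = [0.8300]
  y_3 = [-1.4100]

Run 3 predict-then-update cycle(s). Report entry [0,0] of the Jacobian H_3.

H_jac[0,0] = 0.9982

step 1: x^-=[-3.3875, -1.5500]  P^-=[1.0066 0.1810; 0.1810 0.6000]  H_jac=[-0.9093 -0.4161]  S=[1.2132]  K=[-0.8166; -0.3414]  nu=[-6.6953]  x^+=[2.0797, 0.7361]  P^+=[0.1977 -0.1573; -0.1573 0.4586]
step 2: x^-=[2.4109, 0.7361]  P^-=[0.3690 0.0481; 0.0481 0.5786]  H_jac=[0.9564 0.2920]  S=[0.5537]  K=[0.6627; 0.3882]  nu=[-1.6908]  x^+=[1.2904, 0.0798]  P^+=[0.1258 -0.0943; -0.0943 0.4951]
step 3: x^-=[1.3263, 0.0798]  P^-=[0.3612 0.1275; 0.1275 0.6151]  H_jac=[0.9982 0.0600]  S=[0.5174]  K=[0.7116; 0.3173]  nu=[-2.7387]  x^+=[-0.6226, -0.7892]  P^+=[0.0992 0.0106; 0.0106 0.5630]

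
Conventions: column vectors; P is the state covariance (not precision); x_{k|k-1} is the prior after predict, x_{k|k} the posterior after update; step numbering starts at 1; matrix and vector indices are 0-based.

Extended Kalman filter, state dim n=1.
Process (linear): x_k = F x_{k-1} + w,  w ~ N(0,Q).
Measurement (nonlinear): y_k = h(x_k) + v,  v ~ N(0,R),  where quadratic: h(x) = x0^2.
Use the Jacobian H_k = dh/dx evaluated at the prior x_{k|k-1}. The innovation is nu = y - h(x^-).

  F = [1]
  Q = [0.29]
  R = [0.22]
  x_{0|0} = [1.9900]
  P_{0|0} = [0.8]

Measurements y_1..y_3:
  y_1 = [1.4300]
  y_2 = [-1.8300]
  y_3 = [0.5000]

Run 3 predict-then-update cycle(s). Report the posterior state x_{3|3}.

x_post = [0.2944]

step 1: x^-=[1.9900]  P^-=[1.0900]  H_jac=[3.9800]  S=[17.4860]  K=[0.2481]  nu=[-2.5301]  x^+=[1.3623]  P^+=[0.0137]
step 2: x^-=[1.3623]  P^-=[0.3037]  H_jac=[2.7246]  S=[2.4746]  K=[0.3344]  nu=[-3.6858]  x^+=[0.1298]  P^+=[0.0270]
step 3: x^-=[0.1298]  P^-=[0.3170]  H_jac=[0.2595]  S=[0.2413]  K=[0.3409]  nu=[0.4832]  x^+=[0.2944]  P^+=[0.2890]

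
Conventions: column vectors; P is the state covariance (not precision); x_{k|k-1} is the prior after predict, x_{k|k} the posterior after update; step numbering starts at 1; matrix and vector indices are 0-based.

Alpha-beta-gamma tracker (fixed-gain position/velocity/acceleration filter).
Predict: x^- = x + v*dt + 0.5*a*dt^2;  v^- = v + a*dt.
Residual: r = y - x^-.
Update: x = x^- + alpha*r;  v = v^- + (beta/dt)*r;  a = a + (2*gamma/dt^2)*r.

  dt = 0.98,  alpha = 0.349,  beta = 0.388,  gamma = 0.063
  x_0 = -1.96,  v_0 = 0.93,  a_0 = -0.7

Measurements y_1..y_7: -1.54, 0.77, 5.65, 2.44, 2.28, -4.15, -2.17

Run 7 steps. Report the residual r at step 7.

resid = -0.4222

step 1: x_pred=-1.3847  r=-0.1553  x^+=-1.4389  v^+=0.1825  a^+=-0.7204
step 2: x_pred=-1.6060  r=2.3760  x^+=-0.7768  v^+=0.4173  a^+=-0.4087
step 3: x_pred=-0.5641  r=6.2141  x^+=1.6046  v^+=2.4770  a^+=0.4066
step 4: x_pred=4.2274  r=-1.7874  x^+=3.6036  v^+=2.1679  a^+=0.1721
step 5: x_pred=5.8107  r=-3.5307  x^+=4.5785  v^+=0.9386  a^+=-0.2911
step 6: x_pred=5.3586  r=-9.5086  x^+=2.0401  v^+=-3.1113  a^+=-1.5386
step 7: x_pred=-1.7478  r=-0.4222  x^+=-1.8951  v^+=-4.7863  a^+=-1.5940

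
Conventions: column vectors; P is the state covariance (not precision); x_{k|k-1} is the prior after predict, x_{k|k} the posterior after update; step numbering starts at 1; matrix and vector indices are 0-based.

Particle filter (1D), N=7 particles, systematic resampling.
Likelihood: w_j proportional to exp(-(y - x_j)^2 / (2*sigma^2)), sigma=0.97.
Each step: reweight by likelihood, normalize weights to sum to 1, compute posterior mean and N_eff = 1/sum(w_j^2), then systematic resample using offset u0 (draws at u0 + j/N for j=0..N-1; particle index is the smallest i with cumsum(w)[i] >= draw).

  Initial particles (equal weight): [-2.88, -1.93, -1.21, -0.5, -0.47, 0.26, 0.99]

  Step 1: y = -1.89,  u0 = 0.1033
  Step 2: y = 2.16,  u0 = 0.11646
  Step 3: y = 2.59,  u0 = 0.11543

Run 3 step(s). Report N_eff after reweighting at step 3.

step 1: w=[0.1872, 0.3148, 0.2464, 0.1129, 0.1079, 0.0270, 0.0038]  mean=-1.5411  Neff=4.5459  idx=[0, 1, 1, 2, 2, 3, 4]
step 2: w=[0.0000, 0.0026, 0.0026, 0.0446, 0.0446, 0.4338, 0.4719]  mean=-0.5566  Neff=2.4106  idx=[5, 5, 5, 6, 6, 6, 6]
step 3: w=[0.1349, 0.1349, 0.1349, 0.1488, 0.1488, 0.1488, 0.1488]  mean=-0.4821  Neff=6.9838  idx=[0, 1, 2, 3, 4, 5, 6]

N_eff = 6.9838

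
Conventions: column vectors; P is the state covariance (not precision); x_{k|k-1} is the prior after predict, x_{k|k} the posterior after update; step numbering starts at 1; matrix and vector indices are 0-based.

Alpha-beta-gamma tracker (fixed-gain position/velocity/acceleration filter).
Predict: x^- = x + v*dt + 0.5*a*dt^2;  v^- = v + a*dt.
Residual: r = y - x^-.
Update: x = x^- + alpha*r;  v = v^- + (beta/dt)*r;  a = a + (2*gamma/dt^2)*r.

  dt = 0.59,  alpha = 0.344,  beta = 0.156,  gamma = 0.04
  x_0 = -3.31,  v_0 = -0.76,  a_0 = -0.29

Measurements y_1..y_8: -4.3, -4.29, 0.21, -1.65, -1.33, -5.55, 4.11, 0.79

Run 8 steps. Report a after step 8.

a_post = 1.0182

step 1: x_pred=-3.8089  r=-0.4911  x^+=-3.9778  v^+=-1.0610  a^+=-0.4029
step 2: x_pred=-4.6739  r=0.3839  x^+=-4.5418  v^+=-1.1971  a^+=-0.3146
step 3: x_pred=-5.3029  r=5.5129  x^+=-3.4065  v^+=0.0749  a^+=0.9523
step 4: x_pred=-3.1965  r=1.5465  x^+=-2.6645  v^+=1.0457  a^+=1.3078
step 5: x_pred=-1.8200  r=0.4900  x^+=-1.6514  v^+=1.9468  a^+=1.4204
step 6: x_pred=-0.2556  r=-5.2944  x^+=-2.0769  v^+=1.3849  a^+=0.2036
step 7: x_pred=-1.2243  r=5.3343  x^+=0.6107  v^+=2.9155  a^+=1.4295
step 8: x_pred=2.5796  r=-1.7896  x^+=1.9640  v^+=3.2857  a^+=1.0182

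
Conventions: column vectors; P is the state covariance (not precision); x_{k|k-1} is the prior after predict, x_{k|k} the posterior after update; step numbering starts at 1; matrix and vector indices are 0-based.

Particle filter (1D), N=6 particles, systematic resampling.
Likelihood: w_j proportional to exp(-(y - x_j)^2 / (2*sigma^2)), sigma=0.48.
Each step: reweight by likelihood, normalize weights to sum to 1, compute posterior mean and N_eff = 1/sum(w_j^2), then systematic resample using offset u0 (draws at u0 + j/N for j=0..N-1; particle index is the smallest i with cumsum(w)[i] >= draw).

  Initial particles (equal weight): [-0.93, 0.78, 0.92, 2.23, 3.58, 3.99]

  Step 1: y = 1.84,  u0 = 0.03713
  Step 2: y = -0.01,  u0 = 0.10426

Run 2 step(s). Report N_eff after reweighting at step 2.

N_eff = 1.8781

step 1: w=[0.0000, 0.0903, 0.1648, 0.7434, 0.0014, 0.0000]  mean=1.8853  Neff=1.7006  idx=[1, 2, 3, 3, 3, 3]
step 2: w=[0.6276, 0.3722, 0.0000, 0.0000, 0.0000, 0.0000]  mean=0.8324  Neff=1.8781  idx=[0, 0, 0, 0, 1, 1]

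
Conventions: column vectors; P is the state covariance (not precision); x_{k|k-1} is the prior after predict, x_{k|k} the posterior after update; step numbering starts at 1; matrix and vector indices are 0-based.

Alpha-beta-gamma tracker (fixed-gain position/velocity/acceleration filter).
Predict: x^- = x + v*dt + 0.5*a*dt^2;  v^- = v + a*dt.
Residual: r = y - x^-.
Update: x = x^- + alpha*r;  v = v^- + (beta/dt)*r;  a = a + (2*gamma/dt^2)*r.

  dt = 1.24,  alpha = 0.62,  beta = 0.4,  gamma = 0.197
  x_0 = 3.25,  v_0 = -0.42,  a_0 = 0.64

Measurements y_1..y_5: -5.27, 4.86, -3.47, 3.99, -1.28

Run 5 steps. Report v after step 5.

v_post = 1.9458

step 1: x_pred=3.2212  r=-8.4912  x^+=-2.0433  v^+=-2.3655  a^+=-1.5358
step 2: x_pred=-6.1573  r=11.0173  x^+=0.6734  v^+=-0.7160  a^+=1.2873
step 3: x_pred=0.7753  r=-4.2453  x^+=-1.8568  v^+=-0.4892  a^+=0.1995
step 4: x_pred=-2.3100  r=6.3000  x^+=1.5960  v^+=1.7904  a^+=1.8138
step 5: x_pred=5.2106  r=-6.4906  x^+=1.1864  v^+=1.9458  a^+=0.1506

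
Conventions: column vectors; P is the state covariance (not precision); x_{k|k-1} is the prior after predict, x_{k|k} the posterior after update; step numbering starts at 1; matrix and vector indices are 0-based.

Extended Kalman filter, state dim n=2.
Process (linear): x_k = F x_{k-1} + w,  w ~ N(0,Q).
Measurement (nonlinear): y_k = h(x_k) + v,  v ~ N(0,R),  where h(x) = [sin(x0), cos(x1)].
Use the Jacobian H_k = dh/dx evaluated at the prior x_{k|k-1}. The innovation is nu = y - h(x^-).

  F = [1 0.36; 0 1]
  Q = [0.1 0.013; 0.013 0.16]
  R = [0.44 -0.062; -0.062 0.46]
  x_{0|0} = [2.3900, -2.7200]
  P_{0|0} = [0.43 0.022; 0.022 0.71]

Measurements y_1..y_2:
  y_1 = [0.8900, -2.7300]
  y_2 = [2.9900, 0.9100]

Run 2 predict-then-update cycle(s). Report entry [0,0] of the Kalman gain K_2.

step 1: x^-=[1.4108, -2.7200]  P^-=[0.6379 0.2906; 0.2906 0.8700]  H_jac=[0.1593 0.0000; 0.0000 0.4092]  S=[0.4562 -0.0431; -0.0431 0.6057]  K=[0.2429 0.2136; 0.1580 0.5990]  nu=[-0.0972, -1.8176]  x^+=[0.9989, -3.8241]  P^+=[0.5878 0.2033; 0.2033 0.6494]
step 2: x^-=[-0.3777, -3.8241]  P^-=[0.9183 0.4501; 0.4501 0.8094]  H_jac=[0.9295 0.0000; 0.0000 -0.6308]  S=[1.2334 -0.3259; -0.3259 0.7820]  K=[0.6699 -0.0839; 0.1873 -0.5748]  nu=[3.3588, 1.6860]  x^+=[1.7309, -4.1640]  P^+=[0.3227 0.1270; 0.1270 0.4376]

K[0,0] = 0.6699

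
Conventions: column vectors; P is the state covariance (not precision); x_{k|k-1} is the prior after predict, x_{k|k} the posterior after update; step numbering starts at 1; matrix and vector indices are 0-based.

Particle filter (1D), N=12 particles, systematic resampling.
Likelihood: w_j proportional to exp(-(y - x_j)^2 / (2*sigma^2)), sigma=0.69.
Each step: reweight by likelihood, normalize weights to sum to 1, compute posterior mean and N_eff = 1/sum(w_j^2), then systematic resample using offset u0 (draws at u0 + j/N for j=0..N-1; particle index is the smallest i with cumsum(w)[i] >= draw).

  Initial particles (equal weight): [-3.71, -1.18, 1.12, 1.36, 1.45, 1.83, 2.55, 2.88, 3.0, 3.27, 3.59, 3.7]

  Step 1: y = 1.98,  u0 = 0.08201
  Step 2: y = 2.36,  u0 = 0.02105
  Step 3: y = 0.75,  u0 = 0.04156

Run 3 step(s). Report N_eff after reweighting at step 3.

step 1: w=[0.0000, 0.0000, 0.0998, 0.1450, 0.1616, 0.2120, 0.1543, 0.0927, 0.0728, 0.0378, 0.0143, 0.0097]  mean=2.0209  Neff=7.0685  idx=[2, 3, 4, 4, 5, 5, 5, 6, 6, 7, 8, 11]
step 2: w=[0.0280, 0.0493, 0.0590, 0.0590, 0.1048, 0.1048, 0.1048, 0.1356, 0.1356, 0.1060, 0.0916, 0.0214]  mean=2.1958  Neff=9.9992  idx=[0, 2, 3, 4, 5, 6, 7, 7, 8, 8, 9, 10]
step 3: w=[0.2803, 0.1935, 0.1935, 0.0951, 0.0951, 0.0951, 0.0108, 0.0108, 0.0108, 0.0108, 0.0028, 0.0016]  mean=1.5197  Neff=5.5232  idx=[0, 0, 0, 1, 1, 1, 2, 2, 3, 4, 5, 6]

N_eff = 5.5232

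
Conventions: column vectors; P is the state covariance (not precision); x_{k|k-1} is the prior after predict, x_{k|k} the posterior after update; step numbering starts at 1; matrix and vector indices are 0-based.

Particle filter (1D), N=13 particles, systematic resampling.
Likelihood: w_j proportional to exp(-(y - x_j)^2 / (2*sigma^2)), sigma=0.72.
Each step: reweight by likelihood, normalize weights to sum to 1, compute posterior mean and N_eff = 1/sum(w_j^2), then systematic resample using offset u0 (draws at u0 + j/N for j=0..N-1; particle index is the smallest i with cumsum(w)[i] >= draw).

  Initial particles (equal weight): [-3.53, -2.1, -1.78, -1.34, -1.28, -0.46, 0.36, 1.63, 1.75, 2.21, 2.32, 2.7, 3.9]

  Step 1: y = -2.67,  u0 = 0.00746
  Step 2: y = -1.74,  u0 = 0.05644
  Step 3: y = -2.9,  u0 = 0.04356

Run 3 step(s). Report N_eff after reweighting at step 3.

N_eff = 10.3906

step 1: w=[0.2411, 0.3596, 0.2292, 0.0893, 0.0763, 0.0044, 0.0001, 0.0000, 0.0000, 0.0000, 0.0000, 0.0000, 0.0000]  mean=-2.2335  Neff=3.9404  idx=[0, 0, 0, 0, 1, 1, 1, 1, 2, 2, 2, 3, 4]
step 2: w=[0.0054, 0.0054, 0.0054, 0.0054, 0.1053, 0.1053, 0.1053, 0.1053, 0.1192, 0.1192, 0.1192, 0.1023, 0.0973]  mean=-1.8591  Neff=9.3457  idx=[4, 5, 5, 6, 7, 7, 8, 9, 9, 10, 11, 11, 12]
step 3: w=[0.1148, 0.1148, 0.1148, 0.1148, 0.1148, 0.1148, 0.0635, 0.0635, 0.0635, 0.0635, 0.0203, 0.0203, 0.0169]  mean=-1.9740  Neff=10.3906  idx=[0, 1, 1, 2, 3, 3, 4, 5, 5, 6, 7, 9, 11]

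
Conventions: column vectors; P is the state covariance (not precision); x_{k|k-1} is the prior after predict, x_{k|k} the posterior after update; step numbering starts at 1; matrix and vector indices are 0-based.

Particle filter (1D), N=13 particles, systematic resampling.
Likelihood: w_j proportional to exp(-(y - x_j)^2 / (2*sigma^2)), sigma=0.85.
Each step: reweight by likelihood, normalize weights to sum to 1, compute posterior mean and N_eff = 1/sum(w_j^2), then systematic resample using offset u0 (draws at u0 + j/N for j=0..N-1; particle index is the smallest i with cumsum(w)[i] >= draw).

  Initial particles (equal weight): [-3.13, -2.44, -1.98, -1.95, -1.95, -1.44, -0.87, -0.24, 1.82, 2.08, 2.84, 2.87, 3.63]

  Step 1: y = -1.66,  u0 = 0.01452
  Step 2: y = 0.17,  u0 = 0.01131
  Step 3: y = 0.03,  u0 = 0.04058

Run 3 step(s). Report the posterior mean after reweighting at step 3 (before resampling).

post_mean = -0.9922

step 1: w=[0.0403, 0.1180, 0.1675, 0.1696, 0.1696, 0.1738, 0.1167, 0.0445, 0.0000, 0.0000, 0.0000, 0.0000, 0.0000]  mean=-1.7693  Neff=6.8065  idx=[0, 1, 2, 2, 2, 3, 3, 4, 4, 5, 5, 6, 6]
step 2: w=[0.0003, 0.0056, 0.0257, 0.0257, 0.0257, 0.0281, 0.0281, 0.0281, 0.0281, 0.1047, 0.1047, 0.2977, 0.2977]  mean=-1.2057  Neff=4.8941  idx=[2, 5, 7, 9, 10, 10, 11, 11, 11, 12, 12, 12, 12]
step 3: w=[0.0126, 0.0136, 0.0136, 0.0461, 0.0461, 0.0461, 0.1174, 0.1174, 0.1174, 0.1174, 0.1174, 0.1174, 0.1174]  mean=-0.9922  Neff=9.6712  idx=[3, 4, 6, 6, 7, 8, 8, 9, 10, 10, 11, 12, 12]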